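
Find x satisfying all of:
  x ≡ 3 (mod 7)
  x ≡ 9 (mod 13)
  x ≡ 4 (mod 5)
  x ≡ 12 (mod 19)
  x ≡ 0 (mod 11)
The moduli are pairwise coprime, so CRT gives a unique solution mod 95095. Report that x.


Product of moduli M = 7 · 13 · 5 · 19 · 11 = 95095.
Merge one congruence at a time:
  Start: x ≡ 3 (mod 7).
  Combine with x ≡ 9 (mod 13); new modulus lcm = 91.
    Write x = 3 + 7·t and substitute into x ≡ 9 (mod 13): 7·t ≡ 9 − 3 = 6 (mod 13).
    The inverse of 7 mod 13 is 2 (since 7·2 = 14 = 1·13 + 1), so t ≡ 2·6 = 12 ≡ 12 (mod 13).
    Then x = 3 + 7·12 = 87, valid modulo lcm(7, 13) = 91: x ≡ 87 (mod 91).
  Combine with x ≡ 4 (mod 5); new modulus lcm = 455.
    Write x = 87 + 91·t and substitute into x ≡ 4 (mod 5): 91·t ≡ 4 − 87 = -83 (mod 5).
    Reduce coefficients mod 5: 1·t ≡ 2 (mod 5).
    So t ≡ 2 (mod 5).
    Then x = 87 + 91·2 = 269, valid modulo lcm(91, 5) = 455: x ≡ 269 (mod 455).
  Combine with x ≡ 12 (mod 19); new modulus lcm = 8645.
    Write x = 269 + 455·t and substitute into x ≡ 12 (mod 19): 455·t ≡ 12 − 269 = -257 (mod 19).
    Reduce coefficients mod 19: 18·t ≡ 9 (mod 19).
    The inverse of 18 mod 19 is 18 (since 18·18 = 324 = 17·19 + 1), so t ≡ 18·9 = 162 ≡ 10 (mod 19).
    Then x = 269 + 455·10 = 4819, valid modulo lcm(455, 19) = 8645: x ≡ 4819 (mod 8645).
  Combine with x ≡ 0 (mod 11); new modulus lcm = 95095.
    Write x = 4819 + 8645·t and substitute into x ≡ 0 (mod 11): 8645·t ≡ 0 − 4819 = -4819 (mod 11).
    Reduce coefficients mod 11: 10·t ≡ 10 (mod 11).
    The inverse of 10 mod 11 is 10 (since 10·10 = 100 = 9·11 + 1), so t ≡ 10·10 = 100 ≡ 1 (mod 11).
    Then x = 4819 + 8645·1 = 13464, valid modulo lcm(8645, 11) = 95095: x ≡ 13464 (mod 95095).
Verify against each original: 13464 mod 7 = 3, 13464 mod 13 = 9, 13464 mod 5 = 4, 13464 mod 19 = 12, 13464 mod 11 = 0.

x ≡ 13464 (mod 95095).


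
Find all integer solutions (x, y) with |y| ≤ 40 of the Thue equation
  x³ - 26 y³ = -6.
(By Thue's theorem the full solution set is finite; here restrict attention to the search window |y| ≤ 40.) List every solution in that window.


The equation is x³ - 26y³ = -6. For fixed y, x³ = 26·y³ − 6, so a solution requires the RHS to be a perfect cube.
Strategy: iterate y from -40 to 40, compute RHS = 26·y³ − 6, and check whether it is a (positive or negative) perfect cube.
Check small values of y:
  y = 0: RHS = -6 is not a perfect cube.
  y = 1: RHS = 20 is not a perfect cube.
  y = -1: RHS = -32 is not a perfect cube.
  y = 2: RHS = 202 is not a perfect cube.
  y = -2: RHS = -214 is not a perfect cube.
  y = 3: RHS = 696 is not a perfect cube.
  y = -3: RHS = -708 is not a perfect cube.
Continuing the search up to |y| = 40 finds no solutions either.
No (x, y) in the scanned range satisfies the equation.

No integer solutions with |y| ≤ 40.


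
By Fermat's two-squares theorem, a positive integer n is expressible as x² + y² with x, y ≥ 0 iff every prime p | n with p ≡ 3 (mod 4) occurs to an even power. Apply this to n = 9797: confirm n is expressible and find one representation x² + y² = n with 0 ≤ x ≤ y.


Step 1: Factor n = 9797 = 97 · 101.
Step 2: Check the mod-4 condition on each prime factor: 97 ≡ 1 (mod 4), exponent 1; 101 ≡ 1 (mod 4), exponent 1.
All primes ≡ 3 (mod 4) appear to even exponent (or don't appear), so by the two-squares theorem n IS expressible as a sum of two squares.
Step 3: Build a representation. Here n = 97 · 101 is a product of primes ≡ 1 (mod 4). Each prime p ≡ 1 (mod 4) is itself a sum of two squares; find a² by testing p − a² for a perfect square:
  97: 97 − 1² = 96, 97 − 2² = 93, 97 − 3² = 88, 97 − 4² = 81 = 9² ⇒ 97 = 4² + 9².
  101: 101 − 1² = 100 = 10² ⇒ 101 = 1² + 10².
  Combine using the Brahmagupta–Fibonacci identity (a² + b²)(c² + d²) = (ac − bd)² + (ad + bc)² = (ac + bd)² + (ad − bc)²:
  97 · 101 = 9797: from (4² + 9²)(1² + 10²), take (4·1 − 9·10, 4·10 + 9·1) = (4 − 90, 40 + 9) = (-86, 49); dropping signs (only squares matter) gives (86, 49); check 86² + 49² = 7396 + 2401 = 9797 ✓.
Step 4: Order so x ≤ y and verify: 49² + 86² = 2401 + 7396 = 9797 = n. ✓

n = 9797 = 49² + 86² (one valid representation with x ≤ y).


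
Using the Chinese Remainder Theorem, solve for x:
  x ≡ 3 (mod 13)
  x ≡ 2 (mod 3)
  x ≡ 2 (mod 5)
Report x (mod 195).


Moduli 13, 3, 5 are pairwise coprime; by CRT there is a unique solution modulo M = 13 · 3 · 5 = 195.
Solve pairwise, accumulating the modulus:
  Start with x ≡ 3 (mod 13).
  Combine with x ≡ 2 (mod 3): since gcd(13, 3) = 1, we get a unique residue mod 39.
    Write x = 3 + 13·t and substitute into x ≡ 2 (mod 3): 13·t ≡ 2 − 3 = -1 (mod 3).
    Reduce coefficients mod 3: 1·t ≡ 2 (mod 3).
    So t ≡ 2 (mod 3).
    Then x = 3 + 13·2 = 29, valid modulo lcm(13, 3) = 39: x ≡ 29 (mod 39).
  Combine with x ≡ 2 (mod 5): since gcd(39, 5) = 1, we get a unique residue mod 195.
    Write x = 29 + 39·t and substitute into x ≡ 2 (mod 5): 39·t ≡ 2 − 29 = -27 (mod 5).
    Reduce coefficients mod 5: 4·t ≡ 3 (mod 5).
    The inverse of 4 mod 5 is 4 (since 4·4 = 16 = 3·5 + 1), so t ≡ 4·3 = 12 ≡ 2 (mod 5).
    Then x = 29 + 39·2 = 107, valid modulo lcm(39, 5) = 195: x ≡ 107 (mod 195).
Verify: 107 mod 13 = 3 ✓, 107 mod 3 = 2 ✓, 107 mod 5 = 2 ✓.

x ≡ 107 (mod 195).


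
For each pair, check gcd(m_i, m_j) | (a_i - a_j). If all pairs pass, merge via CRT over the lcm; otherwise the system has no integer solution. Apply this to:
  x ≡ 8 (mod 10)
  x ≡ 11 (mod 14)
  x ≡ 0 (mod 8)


Moduli 10, 14, 8 are not pairwise coprime, so CRT works modulo lcm(m_i) when all pairwise compatibility conditions hold.
Pairwise compatibility: gcd(m_i, m_j) must divide a_i - a_j for every pair.
Merge one congruence at a time:
  Start: x ≡ 8 (mod 10).
  Combine with x ≡ 11 (mod 14): gcd(10, 14) = 2, and 11 - 8 = 3 is NOT divisible by 2.
    ⇒ system is inconsistent (no integer solution).

No solution (the system is inconsistent).


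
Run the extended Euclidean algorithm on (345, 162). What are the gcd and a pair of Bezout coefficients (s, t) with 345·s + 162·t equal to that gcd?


Euclidean algorithm on (345, 162) — divide until remainder is 0:
  345 = 2 · 162 + 21
  162 = 7 · 21 + 15
  21 = 1 · 15 + 6
  15 = 2 · 6 + 3
  6 = 2 · 3 + 0
gcd(345, 162) = 3.
Track Bezout coefficients alongside the remainders: start with r₀ = 345 = a·1 + b·0 (s = 1, t = 0) and r₁ = 162 = a·0 + b·1 (s = 0, t = 1); each new remainder r_{k+1} = r_{k-1} − q_k·r_k inherits s_{k+1} = s_{k-1} − q_k·s_k, t_{k+1} = t_{k-1} − q_k·t_k, so r_k = a·s_k + b·t_k at every step:
  q = 2: r = 21, s = 1 − 2·0 = 1, t = 0 − 2·1 = -2  (check: 345·1 + 162·(-2) = 21)
  q = 7: r = 15, s = 0 − 7·1 = -7, t = 1 − 7·(-2) = 15  (check: 345·(-7) + 162·15 = 15)
  q = 1: r = 6, s = 1 − 1·(-7) = 8, t = -2 − 1·15 = -17  (check: 345·8 + 162·(-17) = 6)
  q = 2: r = 3, s = -7 − 2·8 = -23, t = 15 − 2·(-17) = 49  (check: 345·(-23) + 162·49 = 3)
The row with r = 3 (the gcd) gives the Bezout coefficients s = -23, t = 49.
Result: 345 · (-23) + 162 · (49) = 3.

gcd(345, 162) = 3; s = -23, t = 49 (check: 345·(-23) + 162·49 = 3).


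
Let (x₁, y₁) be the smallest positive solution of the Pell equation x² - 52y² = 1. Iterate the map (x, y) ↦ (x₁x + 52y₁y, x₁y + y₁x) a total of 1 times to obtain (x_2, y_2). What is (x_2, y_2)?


Step 1: Find the fundamental solution (x₁, y₁) of x² - 52y² = 1.
  Expand √52 as a continued fraction. a₀ = ⌊√52⌋ = 7; iterate m_{k+1} = d_k·a_k − m_k, d_{k+1} = (52 − m_{k+1}²)/d_k, a_{k+1} = ⌊(a₀ + m_{k+1})/d_{k+1}⌋ (starting m₀ = 0, d₀ = 1), with convergents p_k = a_k·p_{k-1} + p_{k-2}, q_k = a_k·q_{k-1} + q_{k-2} (p₋₁ = 1, q₋₁ = 0):
  k = 0: a₀ = 7; p₀/q₀ = 7/1; p₀² − 52·q₀² = 49 − 52 = -3.
  k = 1: m = 7, d = 3, a = ⌊(7 + 7)/3⌋ = 4; p/q = (4·7 + 1)/(4·1 + 0) = 29/4; p² − 52·q² = 841 − 832 = 9.
  k = 2: m = 5, d = 9, a = ⌊(7 + 5)/9⌋ = 1; p/q = (1·29 + 7)/(1·4 + 1) = 36/5; p² − 52·q² = 1296 − 1300 = -4.
  k = 3: m = 4, d = 4, a = ⌊(7 + 4)/4⌋ = 2; p/q = (2·36 + 29)/(2·5 + 4) = 101/14; p² − 52·q² = 10201 − 10192 = 9.
  k = 4: m = 4, d = 9, a = ⌊(7 + 4)/9⌋ = 1; p/q = (1·101 + 36)/(1·14 + 5) = 137/19; p² − 52·q² = 18769 − 18772 = -3.
  k = 5: m = 5, d = 3, a = ⌊(7 + 5)/3⌋ = 4; p/q = (4·137 + 101)/(4·19 + 14) = 649/90; p² − 52·q² = 421201 − 421200 = 1.
  The first convergent with p² − 52·q² = 1 gives the fundamental solution (x₁, y₁) = (649, 90).
Step 2: Apply the recurrence (x_{n+1}, y_{n+1}) = (x₁x_n + 52y₁y_n, x₁y_n + y₁x_n) repeatedly.
  From (x_1, y_1) = (649, 90): x_2 = 649·649 + 52·90·90 = 842401; y_2 = 649·90 + 90·649 = 116820.
Step 3: Verify x_2² - 52·y_2² = 709639444801 - 709639444800 = 1 (should be 1). ✓

(x_1, y_1) = (649, 90); (x_2, y_2) = (842401, 116820).


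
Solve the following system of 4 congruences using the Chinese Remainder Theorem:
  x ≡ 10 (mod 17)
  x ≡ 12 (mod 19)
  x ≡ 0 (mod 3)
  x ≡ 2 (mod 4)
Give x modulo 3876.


Product of moduli M = 17 · 19 · 3 · 4 = 3876.
Merge one congruence at a time:
  Start: x ≡ 10 (mod 17).
  Combine with x ≡ 12 (mod 19); new modulus lcm = 323.
    Write x = 10 + 17·t and substitute into x ≡ 12 (mod 19): 17·t ≡ 12 − 10 = 2 (mod 19).
    The inverse of 17 mod 19 is 9 (since 17·9 = 153 = 8·19 + 1), so t ≡ 9·2 = 18 ≡ 18 (mod 19).
    Then x = 10 + 17·18 = 316, valid modulo lcm(17, 19) = 323: x ≡ 316 (mod 323).
  Combine with x ≡ 0 (mod 3); new modulus lcm = 969.
    Write x = 316 + 323·t and substitute into x ≡ 0 (mod 3): 323·t ≡ 0 − 316 = -316 (mod 3).
    Reduce coefficients mod 3: 2·t ≡ 2 (mod 3).
    The inverse of 2 mod 3 is 2 (since 2·2 = 4 = 1·3 + 1), so t ≡ 2·2 = 4 ≡ 1 (mod 3).
    Then x = 316 + 323·1 = 639, valid modulo lcm(323, 3) = 969: x ≡ 639 (mod 969).
  Combine with x ≡ 2 (mod 4); new modulus lcm = 3876.
    Write x = 639 + 969·t and substitute into x ≡ 2 (mod 4): 969·t ≡ 2 − 639 = -637 (mod 4).
    Reduce coefficients mod 4: 1·t ≡ 3 (mod 4).
    So t ≡ 3 (mod 4).
    Then x = 639 + 969·3 = 3546, valid modulo lcm(969, 4) = 3876: x ≡ 3546 (mod 3876).
Verify against each original: 3546 mod 17 = 10, 3546 mod 19 = 12, 3546 mod 3 = 0, 3546 mod 4 = 2.

x ≡ 3546 (mod 3876).


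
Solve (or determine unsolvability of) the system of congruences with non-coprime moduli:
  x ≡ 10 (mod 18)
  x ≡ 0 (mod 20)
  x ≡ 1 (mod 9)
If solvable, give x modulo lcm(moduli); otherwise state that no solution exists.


Moduli 18, 20, 9 are not pairwise coprime, so CRT works modulo lcm(m_i) when all pairwise compatibility conditions hold.
Pairwise compatibility: gcd(m_i, m_j) must divide a_i - a_j for every pair.
Merge one congruence at a time:
  Start: x ≡ 10 (mod 18).
  Combine with x ≡ 0 (mod 20): gcd(18, 20) = 2; 0 - 10 = -10, which IS divisible by 2, so compatible.
    Write x = 10 + 18·t and substitute into x ≡ 0 (mod 20): 18·t ≡ 0 − 10 = -10 (mod 20).
    Divide the congruence (and modulus) by g = 2: 9·t ≡ -5 (mod 10).
    Reduce coefficients mod 10: 9·t ≡ 5 (mod 10).
    The inverse of 9 mod 10 is 9 (since 9·9 = 81 = 8·10 + 1), so t ≡ 9·5 = 45 ≡ 5 (mod 10).
    Then x = 10 + 18·5 = 100, valid modulo lcm(18, 20) = 180: x ≡ 100 (mod 180).
  Combine with x ≡ 1 (mod 9): gcd(180, 9) = 9; 1 - 100 = -99, which IS divisible by 9, so compatible.
    Write x = 100 + 180·t and substitute into x ≡ 1 (mod 9): 180·t ≡ 1 − 100 = -99 (mod 9).
    Divide the congruence (and modulus) by g = 9: 20·t ≡ -11 (mod 1).
    Modulo 1 every t works; take t = 0.
    Then x = 100 + 180·0 = 100, valid modulo lcm(180, 9) = 180: x ≡ 100 (mod 180).
Verify: 100 mod 18 = 10, 100 mod 20 = 0, 100 mod 9 = 1.

x ≡ 100 (mod 180).


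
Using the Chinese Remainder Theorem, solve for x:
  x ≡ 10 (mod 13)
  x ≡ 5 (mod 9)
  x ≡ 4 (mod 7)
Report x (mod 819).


Moduli 13, 9, 7 are pairwise coprime; by CRT there is a unique solution modulo M = 13 · 9 · 7 = 819.
Solve pairwise, accumulating the modulus:
  Start with x ≡ 10 (mod 13).
  Combine with x ≡ 5 (mod 9): since gcd(13, 9) = 1, we get a unique residue mod 117.
    Write x = 10 + 13·t and substitute into x ≡ 5 (mod 9): 13·t ≡ 5 − 10 = -5 (mod 9).
    Reduce coefficients mod 9: 4·t ≡ 4 (mod 9).
    The inverse of 4 mod 9 is 7 (since 4·7 = 28 = 3·9 + 1), so t ≡ 7·4 = 28 ≡ 1 (mod 9).
    Then x = 10 + 13·1 = 23, valid modulo lcm(13, 9) = 117: x ≡ 23 (mod 117).
  Combine with x ≡ 4 (mod 7): since gcd(117, 7) = 1, we get a unique residue mod 819.
    Write x = 23 + 117·t and substitute into x ≡ 4 (mod 7): 117·t ≡ 4 − 23 = -19 (mod 7).
    Reduce coefficients mod 7: 5·t ≡ 2 (mod 7).
    The inverse of 5 mod 7 is 3 (since 5·3 = 15 = 2·7 + 1), so t ≡ 3·2 = 6 ≡ 6 (mod 7).
    Then x = 23 + 117·6 = 725, valid modulo lcm(117, 7) = 819: x ≡ 725 (mod 819).
Verify: 725 mod 13 = 10 ✓, 725 mod 9 = 5 ✓, 725 mod 7 = 4 ✓.

x ≡ 725 (mod 819).


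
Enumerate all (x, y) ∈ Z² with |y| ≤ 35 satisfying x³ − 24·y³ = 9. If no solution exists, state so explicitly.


The equation is x³ - 24y³ = 9. For fixed y, x³ = 24·y³ + 9, so a solution requires the RHS to be a perfect cube.
Strategy: iterate y from -35 to 35, compute RHS = 24·y³ + 9, and check whether it is a (positive or negative) perfect cube.
Check small values of y:
  y = 0: RHS = 9 is not a perfect cube.
  y = 1: RHS = 33 is not a perfect cube.
  y = -1: RHS = -15 is not a perfect cube.
  y = 2: RHS = 201 is not a perfect cube.
  y = -2: RHS = -183 is not a perfect cube.
  y = 3: RHS = 657 is not a perfect cube.
  y = -3: RHS = -639 is not a perfect cube.
Continuing the search up to |y| = 35 finds no solutions either.
No (x, y) in the scanned range satisfies the equation.

No integer solutions with |y| ≤ 35.


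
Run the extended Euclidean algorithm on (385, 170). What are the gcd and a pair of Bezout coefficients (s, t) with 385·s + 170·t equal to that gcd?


Euclidean algorithm on (385, 170) — divide until remainder is 0:
  385 = 2 · 170 + 45
  170 = 3 · 45 + 35
  45 = 1 · 35 + 10
  35 = 3 · 10 + 5
  10 = 2 · 5 + 0
gcd(385, 170) = 5.
Track Bezout coefficients alongside the remainders: start with r₀ = 385 = a·1 + b·0 (s = 1, t = 0) and r₁ = 170 = a·0 + b·1 (s = 0, t = 1); each new remainder r_{k+1} = r_{k-1} − q_k·r_k inherits s_{k+1} = s_{k-1} − q_k·s_k, t_{k+1} = t_{k-1} − q_k·t_k, so r_k = a·s_k + b·t_k at every step:
  q = 2: r = 45, s = 1 − 2·0 = 1, t = 0 − 2·1 = -2  (check: 385·1 + 170·(-2) = 45)
  q = 3: r = 35, s = 0 − 3·1 = -3, t = 1 − 3·(-2) = 7  (check: 385·(-3) + 170·7 = 35)
  q = 1: r = 10, s = 1 − 1·(-3) = 4, t = -2 − 1·7 = -9  (check: 385·4 + 170·(-9) = 10)
  q = 3: r = 5, s = -3 − 3·4 = -15, t = 7 − 3·(-9) = 34  (check: 385·(-15) + 170·34 = 5)
The row with r = 5 (the gcd) gives the Bezout coefficients s = -15, t = 34.
Result: 385 · (-15) + 170 · (34) = 5.

gcd(385, 170) = 5; s = -15, t = 34 (check: 385·(-15) + 170·34 = 5).


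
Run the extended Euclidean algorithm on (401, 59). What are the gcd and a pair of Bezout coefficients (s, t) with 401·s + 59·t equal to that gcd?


Euclidean algorithm on (401, 59) — divide until remainder is 0:
  401 = 6 · 59 + 47
  59 = 1 · 47 + 12
  47 = 3 · 12 + 11
  12 = 1 · 11 + 1
  11 = 11 · 1 + 0
gcd(401, 59) = 1.
Track Bezout coefficients alongside the remainders: start with r₀ = 401 = a·1 + b·0 (s = 1, t = 0) and r₁ = 59 = a·0 + b·1 (s = 0, t = 1); each new remainder r_{k+1} = r_{k-1} − q_k·r_k inherits s_{k+1} = s_{k-1} − q_k·s_k, t_{k+1} = t_{k-1} − q_k·t_k, so r_k = a·s_k + b·t_k at every step:
  q = 6: r = 47, s = 1 − 6·0 = 1, t = 0 − 6·1 = -6  (check: 401·1 + 59·(-6) = 47)
  q = 1: r = 12, s = 0 − 1·1 = -1, t = 1 − 1·(-6) = 7  (check: 401·(-1) + 59·7 = 12)
  q = 3: r = 11, s = 1 − 3·(-1) = 4, t = -6 − 3·7 = -27  (check: 401·4 + 59·(-27) = 11)
  q = 1: r = 1, s = -1 − 1·4 = -5, t = 7 − 1·(-27) = 34  (check: 401·(-5) + 59·34 = 1)
The row with r = 1 (the gcd) gives the Bezout coefficients s = -5, t = 34.
Result: 401 · (-5) + 59 · (34) = 1.

gcd(401, 59) = 1; s = -5, t = 34 (check: 401·(-5) + 59·34 = 1).


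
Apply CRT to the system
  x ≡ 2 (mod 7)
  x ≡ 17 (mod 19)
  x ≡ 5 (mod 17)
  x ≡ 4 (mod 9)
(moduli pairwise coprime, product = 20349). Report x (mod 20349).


Product of moduli M = 7 · 19 · 17 · 9 = 20349.
Merge one congruence at a time:
  Start: x ≡ 2 (mod 7).
  Combine with x ≡ 17 (mod 19); new modulus lcm = 133.
    Write x = 2 + 7·t and substitute into x ≡ 17 (mod 19): 7·t ≡ 17 − 2 = 15 (mod 19).
    The inverse of 7 mod 19 is 11 (since 7·11 = 77 = 4·19 + 1), so t ≡ 11·15 = 165 ≡ 13 (mod 19).
    Then x = 2 + 7·13 = 93, valid modulo lcm(7, 19) = 133: x ≡ 93 (mod 133).
  Combine with x ≡ 5 (mod 17); new modulus lcm = 2261.
    Write x = 93 + 133·t and substitute into x ≡ 5 (mod 17): 133·t ≡ 5 − 93 = -88 (mod 17).
    Reduce coefficients mod 17: 14·t ≡ 14 (mod 17).
    The inverse of 14 mod 17 is 11 (since 14·11 = 154 = 9·17 + 1), so t ≡ 11·14 = 154 ≡ 1 (mod 17).
    Then x = 93 + 133·1 = 226, valid modulo lcm(133, 17) = 2261: x ≡ 226 (mod 2261).
  Combine with x ≡ 4 (mod 9); new modulus lcm = 20349.
    Write x = 226 + 2261·t and substitute into x ≡ 4 (mod 9): 2261·t ≡ 4 − 226 = -222 (mod 9).
    Reduce coefficients mod 9: 2·t ≡ 3 (mod 9).
    The inverse of 2 mod 9 is 5 (since 2·5 = 10 = 1·9 + 1), so t ≡ 5·3 = 15 ≡ 6 (mod 9).
    Then x = 226 + 2261·6 = 13792, valid modulo lcm(2261, 9) = 20349: x ≡ 13792 (mod 20349).
Verify against each original: 13792 mod 7 = 2, 13792 mod 19 = 17, 13792 mod 17 = 5, 13792 mod 9 = 4.

x ≡ 13792 (mod 20349).


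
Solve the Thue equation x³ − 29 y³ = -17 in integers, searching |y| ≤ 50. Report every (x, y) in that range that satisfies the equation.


The equation is x³ - 29y³ = -17. For fixed y, x³ = 29·y³ − 17, so a solution requires the RHS to be a perfect cube.
Strategy: iterate y from -50 to 50, compute RHS = 29·y³ − 17, and check whether it is a (positive or negative) perfect cube.
Check small values of y:
  y = 0: RHS = -17 is not a perfect cube.
  y = 1: RHS = 12 is not a perfect cube.
  y = -1: RHS = -46 is not a perfect cube.
  y = 2: RHS = 215 is not a perfect cube.
  y = -2: RHS = -249 is not a perfect cube.
  y = 3: RHS = 766 is not a perfect cube.
  y = -3: RHS = -800 is not a perfect cube.
Continuing the search up to |y| = 50 finds no solutions either.
No (x, y) in the scanned range satisfies the equation.

No integer solutions with |y| ≤ 50.


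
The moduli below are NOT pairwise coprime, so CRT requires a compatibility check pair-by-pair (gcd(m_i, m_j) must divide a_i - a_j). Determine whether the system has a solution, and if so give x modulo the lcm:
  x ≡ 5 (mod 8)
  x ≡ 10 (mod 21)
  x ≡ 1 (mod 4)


Moduli 8, 21, 4 are not pairwise coprime, so CRT works modulo lcm(m_i) when all pairwise compatibility conditions hold.
Pairwise compatibility: gcd(m_i, m_j) must divide a_i - a_j for every pair.
Merge one congruence at a time:
  Start: x ≡ 5 (mod 8).
  Combine with x ≡ 10 (mod 21): gcd(8, 21) = 1; 10 - 5 = 5, which IS divisible by 1, so compatible.
    Write x = 5 + 8·t and substitute into x ≡ 10 (mod 21): 8·t ≡ 10 − 5 = 5 (mod 21).
    The inverse of 8 mod 21 is 8 (since 8·8 = 64 = 3·21 + 1), so t ≡ 8·5 = 40 ≡ 19 (mod 21).
    Then x = 5 + 8·19 = 157, valid modulo lcm(8, 21) = 168: x ≡ 157 (mod 168).
  Combine with x ≡ 1 (mod 4): gcd(168, 4) = 4; 1 - 157 = -156, which IS divisible by 4, so compatible.
    Write x = 157 + 168·t and substitute into x ≡ 1 (mod 4): 168·t ≡ 1 − 157 = -156 (mod 4).
    Divide the congruence (and modulus) by g = 4: 42·t ≡ -39 (mod 1).
    Modulo 1 every t works; take t = 0.
    Then x = 157 + 168·0 = 157, valid modulo lcm(168, 4) = 168: x ≡ 157 (mod 168).
Verify: 157 mod 8 = 5, 157 mod 21 = 10, 157 mod 4 = 1.

x ≡ 157 (mod 168).


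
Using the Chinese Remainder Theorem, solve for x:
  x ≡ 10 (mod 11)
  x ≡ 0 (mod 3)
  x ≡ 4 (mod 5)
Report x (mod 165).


Moduli 11, 3, 5 are pairwise coprime; by CRT there is a unique solution modulo M = 11 · 3 · 5 = 165.
Solve pairwise, accumulating the modulus:
  Start with x ≡ 10 (mod 11).
  Combine with x ≡ 0 (mod 3): since gcd(11, 3) = 1, we get a unique residue mod 33.
    Write x = 10 + 11·t and substitute into x ≡ 0 (mod 3): 11·t ≡ 0 − 10 = -10 (mod 3).
    Reduce coefficients mod 3: 2·t ≡ 2 (mod 3).
    The inverse of 2 mod 3 is 2 (since 2·2 = 4 = 1·3 + 1), so t ≡ 2·2 = 4 ≡ 1 (mod 3).
    Then x = 10 + 11·1 = 21, valid modulo lcm(11, 3) = 33: x ≡ 21 (mod 33).
  Combine with x ≡ 4 (mod 5): since gcd(33, 5) = 1, we get a unique residue mod 165.
    Write x = 21 + 33·t and substitute into x ≡ 4 (mod 5): 33·t ≡ 4 − 21 = -17 (mod 5).
    Reduce coefficients mod 5: 3·t ≡ 3 (mod 5).
    The inverse of 3 mod 5 is 2 (since 3·2 = 6 = 1·5 + 1), so t ≡ 2·3 = 6 ≡ 1 (mod 5).
    Then x = 21 + 33·1 = 54, valid modulo lcm(33, 5) = 165: x ≡ 54 (mod 165).
Verify: 54 mod 11 = 10 ✓, 54 mod 3 = 0 ✓, 54 mod 5 = 4 ✓.

x ≡ 54 (mod 165).


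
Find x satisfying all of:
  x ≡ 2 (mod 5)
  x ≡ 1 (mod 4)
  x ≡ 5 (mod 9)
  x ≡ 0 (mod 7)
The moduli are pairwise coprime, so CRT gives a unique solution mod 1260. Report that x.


Product of moduli M = 5 · 4 · 9 · 7 = 1260.
Merge one congruence at a time:
  Start: x ≡ 2 (mod 5).
  Combine with x ≡ 1 (mod 4); new modulus lcm = 20.
    Write x = 2 + 5·t and substitute into x ≡ 1 (mod 4): 5·t ≡ 1 − 2 = -1 (mod 4).
    Reduce coefficients mod 4: 1·t ≡ 3 (mod 4).
    So t ≡ 3 (mod 4).
    Then x = 2 + 5·3 = 17, valid modulo lcm(5, 4) = 20: x ≡ 17 (mod 20).
  Combine with x ≡ 5 (mod 9); new modulus lcm = 180.
    Write x = 17 + 20·t and substitute into x ≡ 5 (mod 9): 20·t ≡ 5 − 17 = -12 (mod 9).
    Reduce coefficients mod 9: 2·t ≡ 6 (mod 9).
    The inverse of 2 mod 9 is 5 (since 2·5 = 10 = 1·9 + 1), so t ≡ 5·6 = 30 ≡ 3 (mod 9).
    Then x = 17 + 20·3 = 77, valid modulo lcm(20, 9) = 180: x ≡ 77 (mod 180).
  Combine with x ≡ 0 (mod 7); new modulus lcm = 1260.
    Write x = 77 + 180·t and substitute into x ≡ 0 (mod 7): 180·t ≡ 0 − 77 = -77 (mod 7).
    Reduce coefficients mod 7: 5·t ≡ 0 (mod 7).
    The inverse of 5 mod 7 is 3 (since 5·3 = 15 = 2·7 + 1), so t ≡ 3·0 = 0 ≡ 0 (mod 7).
    Then x = 77 + 180·0 = 77, valid modulo lcm(180, 7) = 1260: x ≡ 77 (mod 1260).
Verify against each original: 77 mod 5 = 2, 77 mod 4 = 1, 77 mod 9 = 5, 77 mod 7 = 0.

x ≡ 77 (mod 1260).


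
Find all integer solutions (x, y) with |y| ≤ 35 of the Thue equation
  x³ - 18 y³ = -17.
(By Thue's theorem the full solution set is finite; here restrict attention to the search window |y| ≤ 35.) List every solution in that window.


The equation is x³ - 18y³ = -17. For fixed y, x³ = 18·y³ − 17, so a solution requires the RHS to be a perfect cube.
Strategy: iterate y from -35 to 35, compute RHS = 18·y³ − 17, and check whether it is a (positive or negative) perfect cube.
Check small values of y:
  y = 0: RHS = -17 is not a perfect cube.
  y = 1: RHS = 1 = (1)³ ⇒ x = 1 works.
  y = -1: RHS = -35 is not a perfect cube.
  y = 2: RHS = 127 is not a perfect cube.
  y = -2: RHS = -161 is not a perfect cube.
  y = 3: RHS = 469 is not a perfect cube.
  y = -3: RHS = -503 is not a perfect cube.
Continuing the search up to |y| = 35 finds no further solutions beyond those listed.
Collected solutions: (1, 1).

Solutions (with |y| ≤ 35): (1, 1).


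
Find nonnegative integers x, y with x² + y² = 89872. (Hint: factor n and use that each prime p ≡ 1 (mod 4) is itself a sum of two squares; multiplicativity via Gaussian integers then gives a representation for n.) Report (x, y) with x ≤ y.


Step 1: Factor n = 89872 = 2^4 · 41 · 137.
Step 2: Check the mod-4 condition on each prime factor: 2 = 2 (special); 41 ≡ 1 (mod 4), exponent 1; 137 ≡ 1 (mod 4), exponent 1.
All primes ≡ 3 (mod 4) appear to even exponent (or don't appear), so by the two-squares theorem n IS expressible as a sum of two squares.
Step 3: Build a representation. Group n = k² · m with k = 4 and m = 41 · 137 = 5617 (a product of primes ≡ 1 (mod 4)); a representation of m scales to one of n via (k·x)² + (k·y)² = k²(x² + y²). Each prime p ≡ 1 (mod 4) is itself a sum of two squares; find a² by testing p − a² for a perfect square:
  41: 41 − 1² = 40, 41 − 2² = 37, 41 − 3² = 32, 41 − 4² = 25 = 5² ⇒ 41 = 4² + 5².
  137: 137 − 1² = 136, 137 − 2² = 133, 137 − 3² = 128, 137 − 4² = 121 = 11² ⇒ 137 = 4² + 11².
  Combine using the Brahmagupta–Fibonacci identity (a² + b²)(c² + d²) = (ac − bd)² + (ad + bc)² = (ac + bd)² + (ad − bc)²:
  41 · 137 = 5617: from (4² + 5²)(4² + 11²), take (4·4 − 5·11, 4·11 + 5·4) = (16 − 55, 44 + 20) = (-39, 64); dropping signs (only squares matter) gives (39, 64); check 39² + 64² = 1521 + 4096 = 5617 ✓.
  Scale by k = 4: (4·39, 4·64) = (156, 256).
Step 4: Order so x ≤ y and verify: 156² + 256² = 24336 + 65536 = 89872 = n. ✓

n = 89872 = 156² + 256² (one valid representation with x ≤ y).


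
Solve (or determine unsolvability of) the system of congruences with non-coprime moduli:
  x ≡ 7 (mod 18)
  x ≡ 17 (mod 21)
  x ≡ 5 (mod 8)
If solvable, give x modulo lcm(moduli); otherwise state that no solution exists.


Moduli 18, 21, 8 are not pairwise coprime, so CRT works modulo lcm(m_i) when all pairwise compatibility conditions hold.
Pairwise compatibility: gcd(m_i, m_j) must divide a_i - a_j for every pair.
Merge one congruence at a time:
  Start: x ≡ 7 (mod 18).
  Combine with x ≡ 17 (mod 21): gcd(18, 21) = 3, and 17 - 7 = 10 is NOT divisible by 3.
    ⇒ system is inconsistent (no integer solution).

No solution (the system is inconsistent).


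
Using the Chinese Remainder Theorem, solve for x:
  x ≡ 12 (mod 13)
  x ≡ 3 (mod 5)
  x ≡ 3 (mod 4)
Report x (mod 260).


Moduli 13, 5, 4 are pairwise coprime; by CRT there is a unique solution modulo M = 13 · 5 · 4 = 260.
Solve pairwise, accumulating the modulus:
  Start with x ≡ 12 (mod 13).
  Combine with x ≡ 3 (mod 5): since gcd(13, 5) = 1, we get a unique residue mod 65.
    Write x = 12 + 13·t and substitute into x ≡ 3 (mod 5): 13·t ≡ 3 − 12 = -9 (mod 5).
    Reduce coefficients mod 5: 3·t ≡ 1 (mod 5).
    The inverse of 3 mod 5 is 2 (since 3·2 = 6 = 1·5 + 1), so t ≡ 2·1 = 2 ≡ 2 (mod 5).
    Then x = 12 + 13·2 = 38, valid modulo lcm(13, 5) = 65: x ≡ 38 (mod 65).
  Combine with x ≡ 3 (mod 4): since gcd(65, 4) = 1, we get a unique residue mod 260.
    Write x = 38 + 65·t and substitute into x ≡ 3 (mod 4): 65·t ≡ 3 − 38 = -35 (mod 4).
    Reduce coefficients mod 4: 1·t ≡ 1 (mod 4).
    So t ≡ 1 (mod 4).
    Then x = 38 + 65·1 = 103, valid modulo lcm(65, 4) = 260: x ≡ 103 (mod 260).
Verify: 103 mod 13 = 12 ✓, 103 mod 5 = 3 ✓, 103 mod 4 = 3 ✓.

x ≡ 103 (mod 260).


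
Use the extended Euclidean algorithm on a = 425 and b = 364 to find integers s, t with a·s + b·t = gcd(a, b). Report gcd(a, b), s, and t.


Euclidean algorithm on (425, 364) — divide until remainder is 0:
  425 = 1 · 364 + 61
  364 = 5 · 61 + 59
  61 = 1 · 59 + 2
  59 = 29 · 2 + 1
  2 = 2 · 1 + 0
gcd(425, 364) = 1.
Track Bezout coefficients alongside the remainders: start with r₀ = 425 = a·1 + b·0 (s = 1, t = 0) and r₁ = 364 = a·0 + b·1 (s = 0, t = 1); each new remainder r_{k+1} = r_{k-1} − q_k·r_k inherits s_{k+1} = s_{k-1} − q_k·s_k, t_{k+1} = t_{k-1} − q_k·t_k, so r_k = a·s_k + b·t_k at every step:
  q = 1: r = 61, s = 1 − 1·0 = 1, t = 0 − 1·1 = -1  (check: 425·1 + 364·(-1) = 61)
  q = 5: r = 59, s = 0 − 5·1 = -5, t = 1 − 5·(-1) = 6  (check: 425·(-5) + 364·6 = 59)
  q = 1: r = 2, s = 1 − 1·(-5) = 6, t = -1 − 1·6 = -7  (check: 425·6 + 364·(-7) = 2)
  q = 29: r = 1, s = -5 − 29·6 = -179, t = 6 − 29·(-7) = 209  (check: 425·(-179) + 364·209 = 1)
The row with r = 1 (the gcd) gives the Bezout coefficients s = -179, t = 209.
Result: 425 · (-179) + 364 · (209) = 1.

gcd(425, 364) = 1; s = -179, t = 209 (check: 425·(-179) + 364·209 = 1).


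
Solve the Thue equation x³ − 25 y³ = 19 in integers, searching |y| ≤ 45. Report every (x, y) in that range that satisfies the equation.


The equation is x³ - 25y³ = 19. For fixed y, x³ = 25·y³ + 19, so a solution requires the RHS to be a perfect cube.
Strategy: iterate y from -45 to 45, compute RHS = 25·y³ + 19, and check whether it is a (positive or negative) perfect cube.
Check small values of y:
  y = 0: RHS = 19 is not a perfect cube.
  y = 1: RHS = 44 is not a perfect cube.
  y = -1: RHS = -6 is not a perfect cube.
  y = 2: RHS = 219 is not a perfect cube.
  y = -2: RHS = -181 is not a perfect cube.
  y = 3: RHS = 694 is not a perfect cube.
  y = -3: RHS = -656 is not a perfect cube.
Continuing the search up to |y| = 45 finds no solutions either.
No (x, y) in the scanned range satisfies the equation.

No integer solutions with |y| ≤ 45.


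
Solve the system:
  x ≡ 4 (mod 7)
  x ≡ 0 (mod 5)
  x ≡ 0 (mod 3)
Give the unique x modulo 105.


Moduli 7, 5, 3 are pairwise coprime; by CRT there is a unique solution modulo M = 7 · 5 · 3 = 105.
Solve pairwise, accumulating the modulus:
  Start with x ≡ 4 (mod 7).
  Combine with x ≡ 0 (mod 5): since gcd(7, 5) = 1, we get a unique residue mod 35.
    Write x = 4 + 7·t and substitute into x ≡ 0 (mod 5): 7·t ≡ 0 − 4 = -4 (mod 5).
    Reduce coefficients mod 5: 2·t ≡ 1 (mod 5).
    The inverse of 2 mod 5 is 3 (since 2·3 = 6 = 1·5 + 1), so t ≡ 3·1 = 3 ≡ 3 (mod 5).
    Then x = 4 + 7·3 = 25, valid modulo lcm(7, 5) = 35: x ≡ 25 (mod 35).
  Combine with x ≡ 0 (mod 3): since gcd(35, 3) = 1, we get a unique residue mod 105.
    Write x = 25 + 35·t and substitute into x ≡ 0 (mod 3): 35·t ≡ 0 − 25 = -25 (mod 3).
    Reduce coefficients mod 3: 2·t ≡ 2 (mod 3).
    The inverse of 2 mod 3 is 2 (since 2·2 = 4 = 1·3 + 1), so t ≡ 2·2 = 4 ≡ 1 (mod 3).
    Then x = 25 + 35·1 = 60, valid modulo lcm(35, 3) = 105: x ≡ 60 (mod 105).
Verify: 60 mod 7 = 4 ✓, 60 mod 5 = 0 ✓, 60 mod 3 = 0 ✓.

x ≡ 60 (mod 105).


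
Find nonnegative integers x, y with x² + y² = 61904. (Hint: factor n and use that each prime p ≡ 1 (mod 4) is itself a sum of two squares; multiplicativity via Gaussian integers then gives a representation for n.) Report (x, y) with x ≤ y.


Step 1: Factor n = 61904 = 2^4 · 53 · 73.
Step 2: Check the mod-4 condition on each prime factor: 2 = 2 (special); 53 ≡ 1 (mod 4), exponent 1; 73 ≡ 1 (mod 4), exponent 1.
All primes ≡ 3 (mod 4) appear to even exponent (or don't appear), so by the two-squares theorem n IS expressible as a sum of two squares.
Step 3: Build a representation. Group n = k² · m with k = 4 and m = 53 · 73 = 3869 (a product of primes ≡ 1 (mod 4)); a representation of m scales to one of n via (k·x)² + (k·y)² = k²(x² + y²). Each prime p ≡ 1 (mod 4) is itself a sum of two squares; find a² by testing p − a² for a perfect square:
  53: 53 − 1² = 52, 53 − 2² = 49 = 7² ⇒ 53 = 2² + 7².
  73: 73 − 1² = 72, 73 − 2² = 69, 73 − 3² = 64 = 8² ⇒ 73 = 3² + 8².
  Combine using the Brahmagupta–Fibonacci identity (a² + b²)(c² + d²) = (ac − bd)² + (ad + bc)² = (ac + bd)² + (ad − bc)²:
  53 · 73 = 3869: from (2² + 7²)(3² + 8²), take (2·3 − 7·8, 2·8 + 7·3) = (6 − 56, 16 + 21) = (-50, 37); dropping signs (only squares matter) gives (50, 37); check 50² + 37² = 2500 + 1369 = 3869 ✓.
  Scale by k = 4: (4·50, 4·37) = (200, 148).
Step 4: Order so x ≤ y and verify: 148² + 200² = 21904 + 40000 = 61904 = n. ✓

n = 61904 = 148² + 200² (one valid representation with x ≤ y).


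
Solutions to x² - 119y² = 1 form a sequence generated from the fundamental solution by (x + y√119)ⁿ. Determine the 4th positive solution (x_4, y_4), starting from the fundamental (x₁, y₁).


Step 1: Find the fundamental solution (x₁, y₁) of x² - 119y² = 1.
  Expand √119 as a continued fraction. a₀ = ⌊√119⌋ = 10; iterate m_{k+1} = d_k·a_k − m_k, d_{k+1} = (119 − m_{k+1}²)/d_k, a_{k+1} = ⌊(a₀ + m_{k+1})/d_{k+1}⌋ (starting m₀ = 0, d₀ = 1), with convergents p_k = a_k·p_{k-1} + p_{k-2}, q_k = a_k·q_{k-1} + q_{k-2} (p₋₁ = 1, q₋₁ = 0):
  k = 0: a₀ = 10; p₀/q₀ = 10/1; p₀² − 119·q₀² = 100 − 119 = -19.
  k = 1: m = 10, d = 19, a = ⌊(10 + 10)/19⌋ = 1; p/q = (1·10 + 1)/(1·1 + 0) = 11/1; p² − 119·q² = 121 − 119 = 2.
  k = 2: m = 9, d = 2, a = ⌊(10 + 9)/2⌋ = 9; p/q = (9·11 + 10)/(9·1 + 1) = 109/10; p² − 119·q² = 11881 − 11900 = -19.
  k = 3: m = 9, d = 19, a = ⌊(10 + 9)/19⌋ = 1; p/q = (1·109 + 11)/(1·10 + 1) = 120/11; p² − 119·q² = 14400 − 14399 = 1.
  The first convergent with p² − 119·q² = 1 gives the fundamental solution (x₁, y₁) = (120, 11).
Step 2: Apply the recurrence (x_{n+1}, y_{n+1}) = (x₁x_n + 119y₁y_n, x₁y_n + y₁x_n) repeatedly.
  From (x_1, y_1) = (120, 11): x_2 = 120·120 + 119·11·11 = 28799; y_2 = 120·11 + 11·120 = 2640.
  From (x_2, y_2) = (28799, 2640): x_3 = 120·28799 + 119·11·2640 = 6911640; y_3 = 120·2640 + 11·28799 = 633589.
  From (x_3, y_3) = (6911640, 633589): x_4 = 120·6911640 + 119·11·633589 = 1658764801; y_4 = 120·633589 + 11·6911640 = 152058720.
Step 3: Verify x_4² - 119·y_4² = 2751500665036569601 - 2751500665036569600 = 1 (should be 1). ✓

(x_1, y_1) = (120, 11); (x_4, y_4) = (1658764801, 152058720).


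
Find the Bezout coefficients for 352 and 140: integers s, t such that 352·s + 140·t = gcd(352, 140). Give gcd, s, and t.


Euclidean algorithm on (352, 140) — divide until remainder is 0:
  352 = 2 · 140 + 72
  140 = 1 · 72 + 68
  72 = 1 · 68 + 4
  68 = 17 · 4 + 0
gcd(352, 140) = 4.
Track Bezout coefficients alongside the remainders: start with r₀ = 352 = a·1 + b·0 (s = 1, t = 0) and r₁ = 140 = a·0 + b·1 (s = 0, t = 1); each new remainder r_{k+1} = r_{k-1} − q_k·r_k inherits s_{k+1} = s_{k-1} − q_k·s_k, t_{k+1} = t_{k-1} − q_k·t_k, so r_k = a·s_k + b·t_k at every step:
  q = 2: r = 72, s = 1 − 2·0 = 1, t = 0 − 2·1 = -2  (check: 352·1 + 140·(-2) = 72)
  q = 1: r = 68, s = 0 − 1·1 = -1, t = 1 − 1·(-2) = 3  (check: 352·(-1) + 140·3 = 68)
  q = 1: r = 4, s = 1 − 1·(-1) = 2, t = -2 − 1·3 = -5  (check: 352·2 + 140·(-5) = 4)
The row with r = 4 (the gcd) gives the Bezout coefficients s = 2, t = -5.
Result: 352 · (2) + 140 · (-5) = 4.

gcd(352, 140) = 4; s = 2, t = -5 (check: 352·2 + 140·(-5) = 4).


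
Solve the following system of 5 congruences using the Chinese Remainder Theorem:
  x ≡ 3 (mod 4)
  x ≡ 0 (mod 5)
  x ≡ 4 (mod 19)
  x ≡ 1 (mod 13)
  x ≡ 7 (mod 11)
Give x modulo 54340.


Product of moduli M = 4 · 5 · 19 · 13 · 11 = 54340.
Merge one congruence at a time:
  Start: x ≡ 3 (mod 4).
  Combine with x ≡ 0 (mod 5); new modulus lcm = 20.
    Write x = 3 + 4·t and substitute into x ≡ 0 (mod 5): 4·t ≡ 0 − 3 = -3 (mod 5).
    Reduce coefficients mod 5: 4·t ≡ 2 (mod 5).
    The inverse of 4 mod 5 is 4 (since 4·4 = 16 = 3·5 + 1), so t ≡ 4·2 = 8 ≡ 3 (mod 5).
    Then x = 3 + 4·3 = 15, valid modulo lcm(4, 5) = 20: x ≡ 15 (mod 20).
  Combine with x ≡ 4 (mod 19); new modulus lcm = 380.
    Write x = 15 + 20·t and substitute into x ≡ 4 (mod 19): 20·t ≡ 4 − 15 = -11 (mod 19).
    Reduce coefficients mod 19: 1·t ≡ 8 (mod 19).
    So t ≡ 8 (mod 19).
    Then x = 15 + 20·8 = 175, valid modulo lcm(20, 19) = 380: x ≡ 175 (mod 380).
  Combine with x ≡ 1 (mod 13); new modulus lcm = 4940.
    Write x = 175 + 380·t and substitute into x ≡ 1 (mod 13): 380·t ≡ 1 − 175 = -174 (mod 13).
    Reduce coefficients mod 13: 3·t ≡ 8 (mod 13).
    The inverse of 3 mod 13 is 9 (since 3·9 = 27 = 2·13 + 1), so t ≡ 9·8 = 72 ≡ 7 (mod 13).
    Then x = 175 + 380·7 = 2835, valid modulo lcm(380, 13) = 4940: x ≡ 2835 (mod 4940).
  Combine with x ≡ 7 (mod 11); new modulus lcm = 54340.
    Write x = 2835 + 4940·t and substitute into x ≡ 7 (mod 11): 4940·t ≡ 7 − 2835 = -2828 (mod 11).
    Reduce coefficients mod 11: 1·t ≡ 10 (mod 11).
    So t ≡ 10 (mod 11).
    Then x = 2835 + 4940·10 = 52235, valid modulo lcm(4940, 11) = 54340: x ≡ 52235 (mod 54340).
Verify against each original: 52235 mod 4 = 3, 52235 mod 5 = 0, 52235 mod 19 = 4, 52235 mod 13 = 1, 52235 mod 11 = 7.

x ≡ 52235 (mod 54340).


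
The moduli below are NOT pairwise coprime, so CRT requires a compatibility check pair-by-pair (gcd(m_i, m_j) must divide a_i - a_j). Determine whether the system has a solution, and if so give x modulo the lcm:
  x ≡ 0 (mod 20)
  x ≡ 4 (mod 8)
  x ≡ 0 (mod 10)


Moduli 20, 8, 10 are not pairwise coprime, so CRT works modulo lcm(m_i) when all pairwise compatibility conditions hold.
Pairwise compatibility: gcd(m_i, m_j) must divide a_i - a_j for every pair.
Merge one congruence at a time:
  Start: x ≡ 0 (mod 20).
  Combine with x ≡ 4 (mod 8): gcd(20, 8) = 4; 4 - 0 = 4, which IS divisible by 4, so compatible.
    Write x = 0 + 20·t and substitute into x ≡ 4 (mod 8): 20·t ≡ 4 − 0 = 4 (mod 8).
    Divide the congruence (and modulus) by g = 4: 5·t ≡ 1 (mod 2).
    Reduce coefficients mod 2: 1·t ≡ 1 (mod 2).
    So t ≡ 1 (mod 2).
    Then x = 0 + 20·1 = 20, valid modulo lcm(20, 8) = 40: x ≡ 20 (mod 40).
  Combine with x ≡ 0 (mod 10): gcd(40, 10) = 10; 0 - 20 = -20, which IS divisible by 10, so compatible.
    Write x = 20 + 40·t and substitute into x ≡ 0 (mod 10): 40·t ≡ 0 − 20 = -20 (mod 10).
    Divide the congruence (and modulus) by g = 10: 4·t ≡ -2 (mod 1).
    Modulo 1 every t works; take t = 0.
    Then x = 20 + 40·0 = 20, valid modulo lcm(40, 10) = 40: x ≡ 20 (mod 40).
Verify: 20 mod 20 = 0, 20 mod 8 = 4, 20 mod 10 = 0.

x ≡ 20 (mod 40).


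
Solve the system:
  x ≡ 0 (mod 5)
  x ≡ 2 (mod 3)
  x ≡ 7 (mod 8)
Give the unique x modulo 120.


Moduli 5, 3, 8 are pairwise coprime; by CRT there is a unique solution modulo M = 5 · 3 · 8 = 120.
Solve pairwise, accumulating the modulus:
  Start with x ≡ 0 (mod 5).
  Combine with x ≡ 2 (mod 3): since gcd(5, 3) = 1, we get a unique residue mod 15.
    Write x = 0 + 5·t and substitute into x ≡ 2 (mod 3): 5·t ≡ 2 − 0 = 2 (mod 3).
    Reduce coefficients mod 3: 2·t ≡ 2 (mod 3).
    The inverse of 2 mod 3 is 2 (since 2·2 = 4 = 1·3 + 1), so t ≡ 2·2 = 4 ≡ 1 (mod 3).
    Then x = 0 + 5·1 = 5, valid modulo lcm(5, 3) = 15: x ≡ 5 (mod 15).
  Combine with x ≡ 7 (mod 8): since gcd(15, 8) = 1, we get a unique residue mod 120.
    Write x = 5 + 15·t and substitute into x ≡ 7 (mod 8): 15·t ≡ 7 − 5 = 2 (mod 8).
    Reduce coefficients mod 8: 7·t ≡ 2 (mod 8).
    The inverse of 7 mod 8 is 7 (since 7·7 = 49 = 6·8 + 1), so t ≡ 7·2 = 14 ≡ 6 (mod 8).
    Then x = 5 + 15·6 = 95, valid modulo lcm(15, 8) = 120: x ≡ 95 (mod 120).
Verify: 95 mod 5 = 0 ✓, 95 mod 3 = 2 ✓, 95 mod 8 = 7 ✓.

x ≡ 95 (mod 120).


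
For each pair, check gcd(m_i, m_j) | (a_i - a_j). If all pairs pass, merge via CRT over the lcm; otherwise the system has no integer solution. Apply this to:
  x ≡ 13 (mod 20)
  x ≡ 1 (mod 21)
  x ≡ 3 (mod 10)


Moduli 20, 21, 10 are not pairwise coprime, so CRT works modulo lcm(m_i) when all pairwise compatibility conditions hold.
Pairwise compatibility: gcd(m_i, m_j) must divide a_i - a_j for every pair.
Merge one congruence at a time:
  Start: x ≡ 13 (mod 20).
  Combine with x ≡ 1 (mod 21): gcd(20, 21) = 1; 1 - 13 = -12, which IS divisible by 1, so compatible.
    Write x = 13 + 20·t and substitute into x ≡ 1 (mod 21): 20·t ≡ 1 − 13 = -12 (mod 21).
    Reduce coefficients mod 21: 20·t ≡ 9 (mod 21).
    The inverse of 20 mod 21 is 20 (since 20·20 = 400 = 19·21 + 1), so t ≡ 20·9 = 180 ≡ 12 (mod 21).
    Then x = 13 + 20·12 = 253, valid modulo lcm(20, 21) = 420: x ≡ 253 (mod 420).
  Combine with x ≡ 3 (mod 10): gcd(420, 10) = 10; 3 - 253 = -250, which IS divisible by 10, so compatible.
    Write x = 253 + 420·t and substitute into x ≡ 3 (mod 10): 420·t ≡ 3 − 253 = -250 (mod 10).
    Divide the congruence (and modulus) by g = 10: 42·t ≡ -25 (mod 1).
    Modulo 1 every t works; take t = 0.
    Then x = 253 + 420·0 = 253, valid modulo lcm(420, 10) = 420: x ≡ 253 (mod 420).
Verify: 253 mod 20 = 13, 253 mod 21 = 1, 253 mod 10 = 3.

x ≡ 253 (mod 420).
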